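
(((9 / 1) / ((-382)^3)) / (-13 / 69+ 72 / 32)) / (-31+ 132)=-621 / 800873156998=-0.00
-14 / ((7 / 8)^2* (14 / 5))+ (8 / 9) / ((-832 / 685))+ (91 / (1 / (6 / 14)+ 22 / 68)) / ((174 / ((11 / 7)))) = -2506219631 / 360445176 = -6.95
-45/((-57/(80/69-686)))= -236270/437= -540.66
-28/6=-14/3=-4.67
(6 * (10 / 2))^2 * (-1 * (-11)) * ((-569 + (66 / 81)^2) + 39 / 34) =-7732090850 / 1377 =-5615171.28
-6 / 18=-0.33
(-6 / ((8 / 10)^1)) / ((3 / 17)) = -42.50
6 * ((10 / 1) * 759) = 45540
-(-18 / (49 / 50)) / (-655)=-180 / 6419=-0.03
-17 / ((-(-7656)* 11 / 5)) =-85 / 84216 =-0.00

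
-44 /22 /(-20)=1 /10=0.10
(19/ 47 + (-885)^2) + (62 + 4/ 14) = 257701650/ 329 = 783287.69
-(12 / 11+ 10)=-122 / 11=-11.09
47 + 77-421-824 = -1121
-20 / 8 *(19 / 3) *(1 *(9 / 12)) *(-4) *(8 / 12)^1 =95 / 3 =31.67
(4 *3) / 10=6 / 5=1.20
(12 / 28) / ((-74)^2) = 3 / 38332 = 0.00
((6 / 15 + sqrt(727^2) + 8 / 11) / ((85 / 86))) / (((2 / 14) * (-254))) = -12054147 / 593725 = -20.30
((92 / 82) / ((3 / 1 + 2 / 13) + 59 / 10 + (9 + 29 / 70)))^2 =438064900 / 118696097529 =0.00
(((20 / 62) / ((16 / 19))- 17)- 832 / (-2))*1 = 99047 / 248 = 399.38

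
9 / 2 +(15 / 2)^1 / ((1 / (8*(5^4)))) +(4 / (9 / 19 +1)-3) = 525059 / 14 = 37504.21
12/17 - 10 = -158/17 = -9.29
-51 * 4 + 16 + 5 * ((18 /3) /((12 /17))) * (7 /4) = -909 /8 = -113.62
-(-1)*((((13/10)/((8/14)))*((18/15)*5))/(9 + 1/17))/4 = 663/1760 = 0.38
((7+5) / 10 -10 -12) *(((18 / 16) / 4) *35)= -819 / 4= -204.75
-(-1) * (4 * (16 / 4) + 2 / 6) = 49 / 3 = 16.33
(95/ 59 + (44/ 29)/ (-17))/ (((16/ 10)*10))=44239/ 465392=0.10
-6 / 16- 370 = -370.38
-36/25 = -1.44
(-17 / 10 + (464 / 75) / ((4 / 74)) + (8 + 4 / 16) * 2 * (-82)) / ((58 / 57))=-3534703 / 2900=-1218.86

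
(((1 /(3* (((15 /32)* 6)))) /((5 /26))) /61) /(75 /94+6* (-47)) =-39104 /1088378775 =-0.00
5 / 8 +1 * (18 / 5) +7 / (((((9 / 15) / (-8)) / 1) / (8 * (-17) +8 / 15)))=4553201 / 360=12647.78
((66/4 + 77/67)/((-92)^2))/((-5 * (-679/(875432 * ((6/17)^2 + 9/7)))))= 8686531953/11455319372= 0.76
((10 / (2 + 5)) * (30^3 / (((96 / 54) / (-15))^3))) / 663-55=-13861391135 / 396032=-35000.68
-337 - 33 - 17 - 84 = -471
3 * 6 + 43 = 61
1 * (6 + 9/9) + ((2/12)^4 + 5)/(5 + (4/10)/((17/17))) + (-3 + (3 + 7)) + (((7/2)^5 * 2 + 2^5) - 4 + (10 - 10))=19129489/17496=1093.36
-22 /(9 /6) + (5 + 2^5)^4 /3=1874117 /3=624705.67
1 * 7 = 7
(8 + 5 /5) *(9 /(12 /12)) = 81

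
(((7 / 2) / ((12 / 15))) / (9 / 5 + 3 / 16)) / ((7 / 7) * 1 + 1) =175 / 159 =1.10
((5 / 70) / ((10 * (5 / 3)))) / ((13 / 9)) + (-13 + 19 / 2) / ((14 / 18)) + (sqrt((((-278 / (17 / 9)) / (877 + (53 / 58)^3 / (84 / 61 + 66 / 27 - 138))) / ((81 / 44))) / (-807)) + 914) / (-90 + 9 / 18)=-23960017 / 1628900 - 3712 * sqrt(8825499986500450271238627) / 92860880516858845089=-14.71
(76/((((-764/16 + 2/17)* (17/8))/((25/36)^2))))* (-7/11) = 665000/2885949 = 0.23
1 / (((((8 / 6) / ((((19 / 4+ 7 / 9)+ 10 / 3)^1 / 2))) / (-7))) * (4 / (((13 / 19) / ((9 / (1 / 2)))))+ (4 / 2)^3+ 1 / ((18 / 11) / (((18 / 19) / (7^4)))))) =-1324273951 / 6446525856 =-0.21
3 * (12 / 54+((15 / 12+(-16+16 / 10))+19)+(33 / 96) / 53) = 463927 / 25440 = 18.24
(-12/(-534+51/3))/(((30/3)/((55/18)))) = 1/141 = 0.01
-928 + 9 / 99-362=-14189 / 11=-1289.91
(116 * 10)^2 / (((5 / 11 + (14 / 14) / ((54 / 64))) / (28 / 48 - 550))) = -219570634800 / 487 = -450863726.49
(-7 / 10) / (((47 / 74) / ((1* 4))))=-1036 / 235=-4.41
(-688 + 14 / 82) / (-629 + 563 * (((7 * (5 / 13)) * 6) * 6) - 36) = -366613 / 28730135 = -0.01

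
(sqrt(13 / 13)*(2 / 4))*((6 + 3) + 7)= 8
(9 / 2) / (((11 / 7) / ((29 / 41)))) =1827 / 902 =2.03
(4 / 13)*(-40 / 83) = -0.15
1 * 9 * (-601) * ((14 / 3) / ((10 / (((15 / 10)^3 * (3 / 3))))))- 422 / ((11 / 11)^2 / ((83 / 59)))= -21506293 / 2360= -9112.84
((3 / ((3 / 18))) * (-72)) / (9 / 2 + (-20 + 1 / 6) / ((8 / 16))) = 7776 / 211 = 36.85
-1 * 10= -10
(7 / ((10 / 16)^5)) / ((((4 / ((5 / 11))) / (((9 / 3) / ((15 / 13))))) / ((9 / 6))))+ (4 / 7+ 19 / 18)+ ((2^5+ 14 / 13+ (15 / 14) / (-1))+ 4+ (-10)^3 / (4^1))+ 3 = -711219664 / 4021875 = -176.84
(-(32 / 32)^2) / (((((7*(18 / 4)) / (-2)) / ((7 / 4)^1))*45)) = 1 / 405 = 0.00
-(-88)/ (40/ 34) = 374/ 5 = 74.80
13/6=2.17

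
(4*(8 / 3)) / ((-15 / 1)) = -32 / 45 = -0.71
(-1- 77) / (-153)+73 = 3749 / 51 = 73.51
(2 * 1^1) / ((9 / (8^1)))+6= 70 / 9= 7.78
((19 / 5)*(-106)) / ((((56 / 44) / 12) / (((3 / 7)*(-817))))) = 325796724 / 245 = 1329782.55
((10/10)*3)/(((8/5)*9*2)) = 5/48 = 0.10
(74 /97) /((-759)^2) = 74 /55879857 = 0.00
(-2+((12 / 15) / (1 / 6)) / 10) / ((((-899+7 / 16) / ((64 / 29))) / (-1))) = -38912 / 10423325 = -0.00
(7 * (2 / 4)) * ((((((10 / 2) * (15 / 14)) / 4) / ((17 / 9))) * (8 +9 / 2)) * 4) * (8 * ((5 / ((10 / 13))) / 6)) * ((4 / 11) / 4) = 97.76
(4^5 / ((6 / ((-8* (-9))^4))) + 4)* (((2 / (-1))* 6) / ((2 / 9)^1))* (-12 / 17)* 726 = 2157696310359744 / 17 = 126923312374102.59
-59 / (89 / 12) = -708 / 89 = -7.96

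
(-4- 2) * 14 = -84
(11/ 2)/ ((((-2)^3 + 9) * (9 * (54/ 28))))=77/ 243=0.32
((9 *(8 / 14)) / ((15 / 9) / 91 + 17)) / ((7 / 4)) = 0.17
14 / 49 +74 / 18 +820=51937 / 63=824.40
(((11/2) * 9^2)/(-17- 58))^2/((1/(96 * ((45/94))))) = 9526572/5875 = 1621.54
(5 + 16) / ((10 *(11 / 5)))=21 / 22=0.95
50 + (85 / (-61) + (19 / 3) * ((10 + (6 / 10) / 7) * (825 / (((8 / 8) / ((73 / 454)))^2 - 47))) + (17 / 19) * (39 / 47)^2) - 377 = -86776711583970 / 13029015559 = -6660.27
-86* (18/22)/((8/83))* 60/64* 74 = -17827155/352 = -50645.33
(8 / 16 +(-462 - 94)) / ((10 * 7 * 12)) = -1111 / 1680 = -0.66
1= 1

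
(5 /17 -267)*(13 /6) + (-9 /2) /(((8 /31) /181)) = -3046985 /816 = -3734.05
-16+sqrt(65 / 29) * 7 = -16+7 * sqrt(1885) / 29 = -5.52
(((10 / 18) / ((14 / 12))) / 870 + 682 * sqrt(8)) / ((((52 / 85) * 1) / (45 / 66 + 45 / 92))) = 33575 / 32048016 + 3122475 * sqrt(2) / 1196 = 3692.18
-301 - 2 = -303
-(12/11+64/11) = -76/11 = -6.91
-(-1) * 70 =70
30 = 30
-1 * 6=-6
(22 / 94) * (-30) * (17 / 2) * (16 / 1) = -44880 / 47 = -954.89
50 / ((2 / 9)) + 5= 230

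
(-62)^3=-238328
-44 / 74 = -22 / 37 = -0.59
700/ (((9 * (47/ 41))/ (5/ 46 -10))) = -6529250/ 9729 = -671.11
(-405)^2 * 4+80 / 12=1968320 / 3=656106.67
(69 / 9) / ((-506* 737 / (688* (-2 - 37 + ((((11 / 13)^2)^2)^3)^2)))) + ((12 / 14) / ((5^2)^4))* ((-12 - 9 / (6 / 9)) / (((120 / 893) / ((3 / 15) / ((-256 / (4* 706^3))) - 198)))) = 26483071915647887565209906309414495783330551 / 57756376721203410429891122140104375000000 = 458.53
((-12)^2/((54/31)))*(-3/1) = -248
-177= -177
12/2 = 6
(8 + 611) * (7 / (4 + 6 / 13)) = 56329 / 58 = 971.19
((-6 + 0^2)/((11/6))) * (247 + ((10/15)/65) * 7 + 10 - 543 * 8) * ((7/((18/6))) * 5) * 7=156202396/143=1092324.45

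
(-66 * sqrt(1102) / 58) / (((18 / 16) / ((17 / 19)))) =-1496 * sqrt(1102) / 1653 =-30.04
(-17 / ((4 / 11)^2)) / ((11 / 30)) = -2805 / 8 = -350.62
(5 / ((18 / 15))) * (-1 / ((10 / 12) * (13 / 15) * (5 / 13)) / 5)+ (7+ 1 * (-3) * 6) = -14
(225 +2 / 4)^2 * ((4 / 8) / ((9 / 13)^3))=446871997 / 5832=76624.14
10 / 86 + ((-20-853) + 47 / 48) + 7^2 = -1698475 / 2064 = -822.90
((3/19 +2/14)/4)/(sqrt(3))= 0.04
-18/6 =-3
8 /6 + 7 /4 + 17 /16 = 199 /48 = 4.15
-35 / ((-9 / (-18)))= -70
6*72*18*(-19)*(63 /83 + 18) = -230037408 /83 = -2771535.04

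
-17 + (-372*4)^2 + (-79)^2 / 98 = 2214190.68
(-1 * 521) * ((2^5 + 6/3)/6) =-8857/3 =-2952.33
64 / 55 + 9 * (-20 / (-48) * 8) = 1714 / 55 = 31.16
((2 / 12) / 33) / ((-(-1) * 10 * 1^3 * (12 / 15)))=1 / 1584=0.00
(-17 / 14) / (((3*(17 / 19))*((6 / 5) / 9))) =-95 / 28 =-3.39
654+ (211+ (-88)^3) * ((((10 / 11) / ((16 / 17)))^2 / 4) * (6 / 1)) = -14756203023 / 15488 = -952750.71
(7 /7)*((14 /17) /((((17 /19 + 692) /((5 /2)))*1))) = 133 /44761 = 0.00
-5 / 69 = -0.07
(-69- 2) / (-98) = 71 / 98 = 0.72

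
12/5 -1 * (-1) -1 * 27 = -118/5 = -23.60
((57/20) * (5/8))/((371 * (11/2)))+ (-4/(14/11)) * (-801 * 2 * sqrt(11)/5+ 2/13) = 3339.26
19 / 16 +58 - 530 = -470.81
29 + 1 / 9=262 / 9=29.11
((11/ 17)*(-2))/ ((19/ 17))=-22/ 19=-1.16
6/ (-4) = -3/ 2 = -1.50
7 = 7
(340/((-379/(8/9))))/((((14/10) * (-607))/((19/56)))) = 32300/101453373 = 0.00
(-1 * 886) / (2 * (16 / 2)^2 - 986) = 1.03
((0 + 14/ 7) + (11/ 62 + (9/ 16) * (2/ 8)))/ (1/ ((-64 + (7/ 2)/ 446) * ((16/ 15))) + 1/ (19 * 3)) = 4987794861/ 6226288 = 801.09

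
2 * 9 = 18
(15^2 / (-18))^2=625 / 4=156.25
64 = 64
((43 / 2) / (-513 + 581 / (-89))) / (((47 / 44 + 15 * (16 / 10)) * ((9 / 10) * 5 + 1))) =-7654 / 25500257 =-0.00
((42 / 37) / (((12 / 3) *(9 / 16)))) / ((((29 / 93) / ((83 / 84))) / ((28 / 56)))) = 2573 / 3219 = 0.80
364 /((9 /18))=728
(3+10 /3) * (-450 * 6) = -17100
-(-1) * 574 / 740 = 287 / 370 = 0.78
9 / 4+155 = 629 / 4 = 157.25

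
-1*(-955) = 955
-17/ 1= -17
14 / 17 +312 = 5318 / 17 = 312.82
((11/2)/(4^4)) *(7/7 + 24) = 275/512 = 0.54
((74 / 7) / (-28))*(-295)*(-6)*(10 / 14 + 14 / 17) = -1027.67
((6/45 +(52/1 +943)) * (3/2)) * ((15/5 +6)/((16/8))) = 134343/20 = 6717.15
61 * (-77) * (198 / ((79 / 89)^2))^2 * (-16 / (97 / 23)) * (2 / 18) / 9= 52489660898175424 / 3778157857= 13892924.25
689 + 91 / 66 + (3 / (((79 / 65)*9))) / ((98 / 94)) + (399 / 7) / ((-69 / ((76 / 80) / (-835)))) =33887138981473 / 49066086300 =690.64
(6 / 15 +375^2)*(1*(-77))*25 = -270703895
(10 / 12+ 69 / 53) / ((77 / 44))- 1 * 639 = -101407 / 159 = -637.78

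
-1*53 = -53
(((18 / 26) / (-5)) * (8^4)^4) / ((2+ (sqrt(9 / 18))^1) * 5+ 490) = -20266198323167232 / 259987+ 2533274790395904 * sqrt(2) / 6499675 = -77399618675.30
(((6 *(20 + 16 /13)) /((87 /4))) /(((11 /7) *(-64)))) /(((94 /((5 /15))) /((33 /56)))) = -69 /567008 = -0.00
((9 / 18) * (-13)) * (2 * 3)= -39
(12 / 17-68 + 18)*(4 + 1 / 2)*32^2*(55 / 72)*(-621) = 1831800960 / 17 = 107752997.65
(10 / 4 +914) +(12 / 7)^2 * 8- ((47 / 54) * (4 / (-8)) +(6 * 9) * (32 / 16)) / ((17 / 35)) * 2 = 11180192 / 22491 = 497.10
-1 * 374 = -374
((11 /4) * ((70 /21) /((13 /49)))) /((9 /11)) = 29645 /702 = 42.23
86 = 86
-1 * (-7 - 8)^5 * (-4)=-3037500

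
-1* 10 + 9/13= -121/13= -9.31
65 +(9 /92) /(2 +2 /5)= 23935 /368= 65.04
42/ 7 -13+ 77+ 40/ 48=425/ 6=70.83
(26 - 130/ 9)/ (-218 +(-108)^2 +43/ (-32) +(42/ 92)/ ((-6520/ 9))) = 62383360/ 61784660043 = 0.00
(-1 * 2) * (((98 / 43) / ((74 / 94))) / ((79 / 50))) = -460600 / 125689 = -3.66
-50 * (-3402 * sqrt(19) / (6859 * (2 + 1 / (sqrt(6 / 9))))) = -34020 * sqrt(114) / 6859 + 136080 * sqrt(19) / 6859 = 33.52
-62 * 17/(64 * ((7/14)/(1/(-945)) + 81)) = 527/12528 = 0.04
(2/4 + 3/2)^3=8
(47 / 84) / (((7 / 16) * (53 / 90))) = 5640 / 2597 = 2.17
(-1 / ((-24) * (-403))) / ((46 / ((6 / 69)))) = -1 / 5116488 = -0.00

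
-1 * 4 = -4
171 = 171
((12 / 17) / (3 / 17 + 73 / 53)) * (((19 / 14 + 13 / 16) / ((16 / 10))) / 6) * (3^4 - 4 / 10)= 5190237 / 627200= 8.28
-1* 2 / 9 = -2 / 9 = -0.22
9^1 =9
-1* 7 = -7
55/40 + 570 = 4571/8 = 571.38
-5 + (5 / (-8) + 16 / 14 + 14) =533 / 56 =9.52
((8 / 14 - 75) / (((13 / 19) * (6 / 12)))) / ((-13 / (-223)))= -4414954 / 1183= -3732.00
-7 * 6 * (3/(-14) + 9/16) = -117/8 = -14.62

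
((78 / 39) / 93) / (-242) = -1 / 11253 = -0.00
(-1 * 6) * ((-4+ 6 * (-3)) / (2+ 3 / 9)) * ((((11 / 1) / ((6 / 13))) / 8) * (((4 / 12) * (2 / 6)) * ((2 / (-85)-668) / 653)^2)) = 1267914889813 / 64696905525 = 19.60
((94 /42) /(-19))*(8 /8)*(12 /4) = -47 /133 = -0.35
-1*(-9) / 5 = 9 / 5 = 1.80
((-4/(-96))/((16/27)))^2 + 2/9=33497/147456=0.23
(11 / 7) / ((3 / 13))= 6.81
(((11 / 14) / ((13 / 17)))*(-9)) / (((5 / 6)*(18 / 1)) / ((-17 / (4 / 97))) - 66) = 925089 / 6606236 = 0.14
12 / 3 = 4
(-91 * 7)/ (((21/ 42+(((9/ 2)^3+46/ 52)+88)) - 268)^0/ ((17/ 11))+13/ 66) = -714714/ 947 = -754.71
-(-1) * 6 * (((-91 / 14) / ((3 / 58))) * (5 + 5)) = -7540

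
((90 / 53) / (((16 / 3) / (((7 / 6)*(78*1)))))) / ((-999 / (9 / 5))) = -819 / 15688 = -0.05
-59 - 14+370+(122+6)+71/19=8146/19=428.74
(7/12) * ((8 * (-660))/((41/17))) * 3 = -157080/41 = -3831.22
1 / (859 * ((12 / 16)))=0.00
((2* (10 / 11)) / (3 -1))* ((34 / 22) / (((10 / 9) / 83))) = 12699 / 121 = 104.95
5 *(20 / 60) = 5 / 3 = 1.67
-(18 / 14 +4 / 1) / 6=-37 / 42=-0.88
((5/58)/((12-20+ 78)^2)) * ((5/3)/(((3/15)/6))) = 5/5684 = 0.00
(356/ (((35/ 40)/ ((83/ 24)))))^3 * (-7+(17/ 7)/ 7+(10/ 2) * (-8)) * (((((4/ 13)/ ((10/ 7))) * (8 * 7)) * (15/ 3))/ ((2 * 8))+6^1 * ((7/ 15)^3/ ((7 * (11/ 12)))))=-27711221696244230272/ 55180125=-502195703548.05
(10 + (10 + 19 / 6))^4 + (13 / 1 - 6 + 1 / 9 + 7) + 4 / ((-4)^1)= 373318033 / 1296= 288054.04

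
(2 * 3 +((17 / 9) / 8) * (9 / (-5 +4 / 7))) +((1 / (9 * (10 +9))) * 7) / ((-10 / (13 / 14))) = 1169689 / 212040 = 5.52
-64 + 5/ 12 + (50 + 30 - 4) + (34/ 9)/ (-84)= 9353/ 756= 12.37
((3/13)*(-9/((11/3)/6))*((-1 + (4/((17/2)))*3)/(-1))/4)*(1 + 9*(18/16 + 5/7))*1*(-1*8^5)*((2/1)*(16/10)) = -7827259392/12155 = -643953.88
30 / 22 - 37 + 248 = 2336 / 11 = 212.36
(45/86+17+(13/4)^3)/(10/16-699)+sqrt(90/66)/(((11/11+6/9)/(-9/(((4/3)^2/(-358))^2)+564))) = -255318.70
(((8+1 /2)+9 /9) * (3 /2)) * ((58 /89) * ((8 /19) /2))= 174 /89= 1.96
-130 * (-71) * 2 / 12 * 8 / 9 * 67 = 2473640 / 27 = 91616.30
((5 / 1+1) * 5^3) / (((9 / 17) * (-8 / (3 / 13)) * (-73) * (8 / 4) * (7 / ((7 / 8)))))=2125 / 60736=0.03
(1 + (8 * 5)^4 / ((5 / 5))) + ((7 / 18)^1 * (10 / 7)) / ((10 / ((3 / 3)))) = 46080019 / 18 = 2560001.06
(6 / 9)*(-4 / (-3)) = 8 / 9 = 0.89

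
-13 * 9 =-117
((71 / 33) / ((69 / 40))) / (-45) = -568 / 20493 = -0.03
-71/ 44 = -1.61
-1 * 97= -97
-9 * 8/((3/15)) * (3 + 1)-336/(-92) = -33036/23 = -1436.35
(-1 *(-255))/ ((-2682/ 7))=-595/ 894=-0.67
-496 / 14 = -248 / 7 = -35.43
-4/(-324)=1/81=0.01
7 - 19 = -12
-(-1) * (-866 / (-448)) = 433 / 224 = 1.93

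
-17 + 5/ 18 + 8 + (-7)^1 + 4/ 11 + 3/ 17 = -51103/ 3366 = -15.18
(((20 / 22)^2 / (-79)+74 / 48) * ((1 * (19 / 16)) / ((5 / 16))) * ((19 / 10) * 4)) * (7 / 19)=46720639 / 2867700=16.29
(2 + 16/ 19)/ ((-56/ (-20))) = 135/ 133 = 1.02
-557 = -557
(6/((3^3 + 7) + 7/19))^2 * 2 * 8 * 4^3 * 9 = 119771136/426409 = 280.88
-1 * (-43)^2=-1849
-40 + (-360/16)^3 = -91445/8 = -11430.62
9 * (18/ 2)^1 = 81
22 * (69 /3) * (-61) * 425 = -13118050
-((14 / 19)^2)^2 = -38416 / 130321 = -0.29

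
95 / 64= 1.48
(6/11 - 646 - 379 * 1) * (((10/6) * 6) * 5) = -51222.73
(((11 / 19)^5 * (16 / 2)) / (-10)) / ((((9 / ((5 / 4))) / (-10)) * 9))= 0.01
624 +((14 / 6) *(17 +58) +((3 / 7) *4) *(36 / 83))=464651 / 581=799.74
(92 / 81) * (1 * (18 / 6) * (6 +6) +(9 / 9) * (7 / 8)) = 6785 / 162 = 41.88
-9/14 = -0.64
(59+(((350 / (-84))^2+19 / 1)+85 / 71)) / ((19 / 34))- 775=-14622899 / 24282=-602.21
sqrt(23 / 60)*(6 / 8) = sqrt(345) / 40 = 0.46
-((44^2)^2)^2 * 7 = -98337565376512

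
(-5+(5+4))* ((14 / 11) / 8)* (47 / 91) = 0.33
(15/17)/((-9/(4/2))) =-0.20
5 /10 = 1 /2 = 0.50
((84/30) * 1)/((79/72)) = 1008/395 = 2.55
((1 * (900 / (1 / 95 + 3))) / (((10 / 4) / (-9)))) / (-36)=29.90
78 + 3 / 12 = 313 / 4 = 78.25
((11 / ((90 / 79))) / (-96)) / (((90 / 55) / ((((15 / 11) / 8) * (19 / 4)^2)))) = -313709 / 1327104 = -0.24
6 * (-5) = -30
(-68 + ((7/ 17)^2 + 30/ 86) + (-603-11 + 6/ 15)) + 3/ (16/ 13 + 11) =-2242099563/ 3293155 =-680.84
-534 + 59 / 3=-514.33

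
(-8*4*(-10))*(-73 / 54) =-11680 / 27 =-432.59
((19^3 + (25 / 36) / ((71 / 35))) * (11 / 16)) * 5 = 964286345 / 40896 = 23578.99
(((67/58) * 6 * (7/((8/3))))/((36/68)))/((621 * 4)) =7973/576288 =0.01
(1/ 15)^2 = 1/ 225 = 0.00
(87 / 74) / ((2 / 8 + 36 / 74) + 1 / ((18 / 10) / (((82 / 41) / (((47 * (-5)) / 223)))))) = -73602 / 19901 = -3.70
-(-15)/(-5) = -3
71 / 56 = 1.27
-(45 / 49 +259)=-12736 / 49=-259.92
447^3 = 89314623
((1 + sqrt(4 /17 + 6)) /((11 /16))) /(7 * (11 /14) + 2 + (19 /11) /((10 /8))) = 160 /977 + 160 * sqrt(1802) /16609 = 0.57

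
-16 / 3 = -5.33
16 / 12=1.33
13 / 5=2.60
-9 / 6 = -3 / 2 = -1.50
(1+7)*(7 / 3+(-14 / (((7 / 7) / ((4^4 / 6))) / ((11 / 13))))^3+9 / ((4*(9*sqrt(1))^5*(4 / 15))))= -1032971238.72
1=1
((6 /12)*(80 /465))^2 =64 /8649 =0.01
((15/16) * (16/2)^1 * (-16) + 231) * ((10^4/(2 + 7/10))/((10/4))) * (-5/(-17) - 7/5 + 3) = 47656000/153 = 311477.12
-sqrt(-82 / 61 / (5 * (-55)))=-sqrt(55022) / 3355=-0.07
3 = 3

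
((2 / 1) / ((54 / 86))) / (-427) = -86 / 11529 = -0.01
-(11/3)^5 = -161051/243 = -662.76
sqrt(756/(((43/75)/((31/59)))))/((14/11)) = 495 * sqrt(550529)/17759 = 20.68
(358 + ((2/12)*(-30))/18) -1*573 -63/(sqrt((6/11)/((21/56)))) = -3875/18 -63*sqrt(11)/4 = -267.51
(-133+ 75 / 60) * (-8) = 1054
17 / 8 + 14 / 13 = 333 / 104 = 3.20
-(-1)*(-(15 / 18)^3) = -0.58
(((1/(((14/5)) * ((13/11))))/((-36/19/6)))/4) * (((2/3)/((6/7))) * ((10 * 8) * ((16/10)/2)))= -4180/351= -11.91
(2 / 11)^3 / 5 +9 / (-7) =-59839 / 46585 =-1.28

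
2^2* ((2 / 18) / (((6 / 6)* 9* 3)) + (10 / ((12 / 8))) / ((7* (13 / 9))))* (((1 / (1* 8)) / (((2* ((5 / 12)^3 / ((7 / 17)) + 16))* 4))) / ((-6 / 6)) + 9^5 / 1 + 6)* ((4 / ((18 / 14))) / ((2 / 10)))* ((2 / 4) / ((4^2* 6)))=141266571996155 / 11125675782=12697.35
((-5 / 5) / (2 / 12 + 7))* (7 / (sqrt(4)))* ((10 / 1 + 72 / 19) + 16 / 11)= -66906 / 8987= -7.44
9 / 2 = 4.50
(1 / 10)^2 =1 / 100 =0.01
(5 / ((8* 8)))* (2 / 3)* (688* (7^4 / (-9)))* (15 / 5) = -516215 / 18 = -28678.61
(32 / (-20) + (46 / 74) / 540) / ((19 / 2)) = -0.17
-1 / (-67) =0.01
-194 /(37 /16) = -3104 /37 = -83.89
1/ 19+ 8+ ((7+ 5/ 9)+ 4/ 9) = 305/ 19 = 16.05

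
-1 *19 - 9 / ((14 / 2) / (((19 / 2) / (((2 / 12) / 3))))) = -238.86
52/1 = 52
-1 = -1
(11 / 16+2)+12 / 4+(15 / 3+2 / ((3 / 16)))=1025 / 48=21.35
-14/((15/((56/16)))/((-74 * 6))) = 7252/5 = 1450.40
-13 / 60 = -0.22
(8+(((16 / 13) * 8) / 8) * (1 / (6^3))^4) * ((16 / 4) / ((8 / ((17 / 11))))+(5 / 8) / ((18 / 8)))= 14149085185 / 1683605088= 8.40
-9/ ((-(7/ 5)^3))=1125/ 343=3.28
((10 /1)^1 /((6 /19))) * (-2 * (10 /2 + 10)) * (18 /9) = -1900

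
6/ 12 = 1/ 2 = 0.50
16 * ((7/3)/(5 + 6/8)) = 448/69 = 6.49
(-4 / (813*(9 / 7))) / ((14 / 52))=-104 / 7317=-0.01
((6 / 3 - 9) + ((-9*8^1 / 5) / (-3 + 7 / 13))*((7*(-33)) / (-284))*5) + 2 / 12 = 57793 / 3408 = 16.96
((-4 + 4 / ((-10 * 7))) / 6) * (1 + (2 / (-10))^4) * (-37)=1644502 / 65625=25.06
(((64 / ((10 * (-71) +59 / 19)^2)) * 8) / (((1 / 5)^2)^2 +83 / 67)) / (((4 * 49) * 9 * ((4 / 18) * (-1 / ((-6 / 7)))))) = 967480000 / 535646455917111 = 0.00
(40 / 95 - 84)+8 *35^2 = 184612 / 19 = 9716.42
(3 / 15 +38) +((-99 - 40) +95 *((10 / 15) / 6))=-4061 / 45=-90.24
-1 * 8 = -8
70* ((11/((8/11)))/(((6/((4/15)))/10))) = 4235/9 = 470.56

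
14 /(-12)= -7 /6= -1.17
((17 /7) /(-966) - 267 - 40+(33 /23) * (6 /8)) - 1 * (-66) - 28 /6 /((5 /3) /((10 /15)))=-16350049 /67620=-241.79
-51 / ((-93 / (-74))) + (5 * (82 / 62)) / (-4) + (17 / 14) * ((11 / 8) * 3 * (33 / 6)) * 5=663233 / 6944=95.51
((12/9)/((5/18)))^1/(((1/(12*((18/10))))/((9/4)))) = 5832/25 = 233.28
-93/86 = -1.08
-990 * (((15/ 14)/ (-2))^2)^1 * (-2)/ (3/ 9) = 334125/ 196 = 1704.72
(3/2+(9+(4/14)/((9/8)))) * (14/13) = 1355/117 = 11.58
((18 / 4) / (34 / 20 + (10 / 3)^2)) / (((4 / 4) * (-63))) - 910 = -7344655 / 8071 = -910.01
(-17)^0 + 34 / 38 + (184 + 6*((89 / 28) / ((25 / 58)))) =765217 / 3325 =230.14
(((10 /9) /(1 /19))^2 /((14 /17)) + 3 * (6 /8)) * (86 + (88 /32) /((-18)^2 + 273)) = 253130233637 /5415984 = 46737.63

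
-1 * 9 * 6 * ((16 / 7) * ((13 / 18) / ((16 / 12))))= -468 / 7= -66.86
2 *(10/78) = 10/39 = 0.26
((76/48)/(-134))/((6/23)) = -437/9648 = -0.05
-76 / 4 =-19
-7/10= -0.70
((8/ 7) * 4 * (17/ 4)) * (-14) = -272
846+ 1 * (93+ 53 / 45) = 42308 / 45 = 940.18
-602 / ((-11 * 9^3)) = 602 / 8019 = 0.08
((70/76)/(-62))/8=-35/18848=-0.00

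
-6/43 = -0.14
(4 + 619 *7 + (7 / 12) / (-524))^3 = 20281754948701260130649 / 248620879872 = 81577037934.80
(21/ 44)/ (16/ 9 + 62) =27/ 3608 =0.01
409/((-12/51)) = -6953/4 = -1738.25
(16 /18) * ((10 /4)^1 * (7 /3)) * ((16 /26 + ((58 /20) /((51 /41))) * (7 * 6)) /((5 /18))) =2032408 /1105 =1839.28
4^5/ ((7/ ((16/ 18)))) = 8192/ 63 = 130.03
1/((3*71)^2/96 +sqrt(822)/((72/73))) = 13066272/6151676147 - 28032*sqrt(822)/6151676147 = 0.00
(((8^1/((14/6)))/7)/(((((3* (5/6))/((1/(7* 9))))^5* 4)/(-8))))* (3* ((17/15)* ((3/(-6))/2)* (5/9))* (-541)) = -1177216/455900536940625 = -0.00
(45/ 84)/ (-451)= -15/ 12628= -0.00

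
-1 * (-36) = 36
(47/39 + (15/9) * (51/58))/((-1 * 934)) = -6041/2112708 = -0.00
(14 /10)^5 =16807 /3125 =5.38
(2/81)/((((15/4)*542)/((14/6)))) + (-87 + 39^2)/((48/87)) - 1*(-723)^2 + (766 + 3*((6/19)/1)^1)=-519362.93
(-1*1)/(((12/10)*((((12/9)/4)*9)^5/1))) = -5/1458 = -0.00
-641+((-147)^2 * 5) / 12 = 33451 / 4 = 8362.75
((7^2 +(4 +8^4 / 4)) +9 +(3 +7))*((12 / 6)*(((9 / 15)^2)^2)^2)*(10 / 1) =28763424 / 78125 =368.17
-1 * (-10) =10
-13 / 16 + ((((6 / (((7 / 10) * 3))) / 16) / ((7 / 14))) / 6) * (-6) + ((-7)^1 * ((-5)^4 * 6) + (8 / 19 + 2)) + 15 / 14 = -55855057 / 2128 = -26247.68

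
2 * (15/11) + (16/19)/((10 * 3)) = 8638/3135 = 2.76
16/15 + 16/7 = 352/105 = 3.35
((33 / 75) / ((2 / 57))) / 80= 627 / 4000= 0.16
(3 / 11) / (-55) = -3 / 605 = -0.00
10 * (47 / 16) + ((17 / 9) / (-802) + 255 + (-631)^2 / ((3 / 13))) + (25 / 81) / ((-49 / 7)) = 3138844474457 / 1818936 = 1725648.66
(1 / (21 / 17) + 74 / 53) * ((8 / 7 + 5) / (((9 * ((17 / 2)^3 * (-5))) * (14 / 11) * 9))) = -928972 / 21703162761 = -0.00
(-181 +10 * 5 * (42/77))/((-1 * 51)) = 1691/561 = 3.01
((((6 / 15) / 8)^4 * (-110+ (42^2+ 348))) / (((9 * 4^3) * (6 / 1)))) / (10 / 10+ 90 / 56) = 7007 / 5045760000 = 0.00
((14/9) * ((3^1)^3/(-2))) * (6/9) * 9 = -126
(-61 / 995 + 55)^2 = 2988152896 / 990025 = 3018.26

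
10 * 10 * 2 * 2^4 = 3200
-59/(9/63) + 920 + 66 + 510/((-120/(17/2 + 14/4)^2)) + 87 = 48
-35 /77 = -0.45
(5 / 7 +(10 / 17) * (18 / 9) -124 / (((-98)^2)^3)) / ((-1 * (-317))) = 7118376274273 / 1193451147619024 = 0.01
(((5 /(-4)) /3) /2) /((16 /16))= -5 /24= -0.21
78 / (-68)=-39 / 34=-1.15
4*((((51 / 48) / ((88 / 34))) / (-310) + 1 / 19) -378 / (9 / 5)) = -870564851 / 1036640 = -839.79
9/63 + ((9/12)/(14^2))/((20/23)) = 2309/15680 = 0.15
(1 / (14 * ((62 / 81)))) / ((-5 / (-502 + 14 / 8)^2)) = -324324081 / 69440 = -4670.57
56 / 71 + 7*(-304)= -151032 / 71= -2127.21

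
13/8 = 1.62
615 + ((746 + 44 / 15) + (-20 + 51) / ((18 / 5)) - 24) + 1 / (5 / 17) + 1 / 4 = 48679 / 36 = 1352.19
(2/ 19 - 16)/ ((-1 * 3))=302/ 57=5.30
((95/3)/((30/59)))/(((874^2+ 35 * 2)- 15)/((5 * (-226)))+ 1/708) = -3933530/42699633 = -0.09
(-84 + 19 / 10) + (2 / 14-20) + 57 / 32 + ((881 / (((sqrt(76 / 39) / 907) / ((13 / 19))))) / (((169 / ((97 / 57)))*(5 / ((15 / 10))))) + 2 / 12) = -336031 / 3360 + 77509499*sqrt(741) / 1783340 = 1083.11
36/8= 9/2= 4.50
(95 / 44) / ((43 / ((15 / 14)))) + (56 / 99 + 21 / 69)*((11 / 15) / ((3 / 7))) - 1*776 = -191086335749 / 246735720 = -774.46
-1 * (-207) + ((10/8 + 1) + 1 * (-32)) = 709/4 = 177.25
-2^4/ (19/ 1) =-16/ 19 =-0.84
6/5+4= 26/5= 5.20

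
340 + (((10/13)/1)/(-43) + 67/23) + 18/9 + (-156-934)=-9579813/12857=-745.10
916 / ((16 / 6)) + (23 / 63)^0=689 / 2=344.50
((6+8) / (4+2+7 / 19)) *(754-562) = 51072 / 121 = 422.08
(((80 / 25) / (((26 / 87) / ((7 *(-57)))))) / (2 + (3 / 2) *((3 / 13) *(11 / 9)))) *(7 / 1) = -61712 / 5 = -12342.40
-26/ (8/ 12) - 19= -58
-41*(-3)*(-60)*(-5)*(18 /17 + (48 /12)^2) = 629470.59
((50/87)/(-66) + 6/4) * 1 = 8563/5742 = 1.49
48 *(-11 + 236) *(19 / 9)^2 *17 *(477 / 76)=5135700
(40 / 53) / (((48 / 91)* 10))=0.14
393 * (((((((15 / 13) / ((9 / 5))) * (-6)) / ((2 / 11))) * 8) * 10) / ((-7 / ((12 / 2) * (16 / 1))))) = 830016000 / 91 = 9121054.95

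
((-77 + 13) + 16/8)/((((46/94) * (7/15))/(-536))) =145519.01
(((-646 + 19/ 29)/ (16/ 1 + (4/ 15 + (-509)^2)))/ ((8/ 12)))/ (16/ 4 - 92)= 842175/ 19836486736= 0.00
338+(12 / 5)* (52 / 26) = 1714 / 5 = 342.80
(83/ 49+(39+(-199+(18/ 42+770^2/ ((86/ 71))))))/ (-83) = -1031016902/ 174881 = -5895.53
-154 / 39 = -3.95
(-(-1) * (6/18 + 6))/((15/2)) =38/45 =0.84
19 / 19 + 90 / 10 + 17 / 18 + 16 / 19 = 4031 / 342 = 11.79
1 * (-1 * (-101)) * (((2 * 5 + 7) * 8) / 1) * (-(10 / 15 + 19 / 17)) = -24509.33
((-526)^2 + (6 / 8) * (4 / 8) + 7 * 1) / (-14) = -2213467 / 112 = -19763.10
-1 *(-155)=155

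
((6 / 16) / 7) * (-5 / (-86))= 15 / 4816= 0.00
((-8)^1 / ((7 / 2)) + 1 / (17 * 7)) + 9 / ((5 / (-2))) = -3497 / 595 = -5.88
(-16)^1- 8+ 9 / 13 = -303 / 13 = -23.31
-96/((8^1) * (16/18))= -27/2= -13.50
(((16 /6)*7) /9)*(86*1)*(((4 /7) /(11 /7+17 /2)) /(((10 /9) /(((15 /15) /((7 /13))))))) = 35776 /2115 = 16.92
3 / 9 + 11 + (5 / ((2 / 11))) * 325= 53693 / 6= 8948.83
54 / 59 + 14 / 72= 2357 / 2124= 1.11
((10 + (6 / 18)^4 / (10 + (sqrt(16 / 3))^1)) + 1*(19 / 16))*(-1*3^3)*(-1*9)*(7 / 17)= 21620529 / 19312-21*sqrt(3) / 1207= 1119.51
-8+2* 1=-6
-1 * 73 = -73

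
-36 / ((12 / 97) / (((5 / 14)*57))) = -82935 / 14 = -5923.93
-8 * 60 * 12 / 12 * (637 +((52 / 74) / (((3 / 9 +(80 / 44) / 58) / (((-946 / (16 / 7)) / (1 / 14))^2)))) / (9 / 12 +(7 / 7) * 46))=-145877449164720 / 219521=-664526169.09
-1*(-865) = 865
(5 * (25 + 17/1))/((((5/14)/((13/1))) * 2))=3822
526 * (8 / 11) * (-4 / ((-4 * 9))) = 4208 / 99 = 42.51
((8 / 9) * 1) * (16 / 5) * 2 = 256 / 45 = 5.69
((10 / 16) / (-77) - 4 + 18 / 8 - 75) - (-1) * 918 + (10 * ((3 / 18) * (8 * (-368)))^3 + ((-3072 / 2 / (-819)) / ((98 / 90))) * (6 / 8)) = -12515357645574605 / 10594584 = -1181297693.76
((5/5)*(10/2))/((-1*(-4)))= 5/4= 1.25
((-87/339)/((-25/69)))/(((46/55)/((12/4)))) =2871/1130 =2.54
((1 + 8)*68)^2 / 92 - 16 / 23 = 93620 / 23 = 4070.43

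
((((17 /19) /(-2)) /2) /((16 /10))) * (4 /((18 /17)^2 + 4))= -4913 /44992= -0.11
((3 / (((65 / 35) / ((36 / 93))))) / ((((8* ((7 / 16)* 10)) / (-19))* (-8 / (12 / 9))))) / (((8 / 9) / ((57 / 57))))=513 / 8060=0.06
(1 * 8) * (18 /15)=48 /5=9.60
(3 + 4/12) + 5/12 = 15/4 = 3.75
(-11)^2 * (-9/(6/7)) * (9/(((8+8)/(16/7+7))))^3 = -72673189875/401408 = -181045.69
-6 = -6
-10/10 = -1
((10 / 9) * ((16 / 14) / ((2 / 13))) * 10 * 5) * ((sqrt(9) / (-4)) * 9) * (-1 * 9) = 25071.43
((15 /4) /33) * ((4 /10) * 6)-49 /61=-356 /671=-0.53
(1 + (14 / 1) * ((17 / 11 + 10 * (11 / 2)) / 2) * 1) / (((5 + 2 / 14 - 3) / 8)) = 16296 / 11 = 1481.45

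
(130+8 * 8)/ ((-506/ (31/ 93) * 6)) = -97/ 4554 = -0.02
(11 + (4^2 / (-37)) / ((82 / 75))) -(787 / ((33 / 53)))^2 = -2639270490614 / 1652013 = -1597608.79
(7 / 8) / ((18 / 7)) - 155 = -22271 / 144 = -154.66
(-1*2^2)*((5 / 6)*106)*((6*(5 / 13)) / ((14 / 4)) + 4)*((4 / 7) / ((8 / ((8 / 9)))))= -104.53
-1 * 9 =-9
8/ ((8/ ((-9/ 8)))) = -9/ 8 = -1.12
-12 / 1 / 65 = -12 / 65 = -0.18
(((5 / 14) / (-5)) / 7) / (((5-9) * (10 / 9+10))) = 9 / 39200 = 0.00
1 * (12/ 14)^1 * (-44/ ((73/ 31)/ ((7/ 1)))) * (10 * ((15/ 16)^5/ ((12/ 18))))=-1217.84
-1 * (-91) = 91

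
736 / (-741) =-736 / 741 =-0.99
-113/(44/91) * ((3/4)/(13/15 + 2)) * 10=-2313675/3784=-611.44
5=5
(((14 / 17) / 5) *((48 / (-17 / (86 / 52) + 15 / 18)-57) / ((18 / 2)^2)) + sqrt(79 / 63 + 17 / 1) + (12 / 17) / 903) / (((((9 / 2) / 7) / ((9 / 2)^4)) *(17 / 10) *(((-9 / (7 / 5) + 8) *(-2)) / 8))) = 39916848006 / 333130589-42525 *sqrt(322) / 187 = -3960.84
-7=-7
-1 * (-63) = 63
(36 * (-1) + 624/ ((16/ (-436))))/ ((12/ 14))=-19880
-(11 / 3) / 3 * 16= -176 / 9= -19.56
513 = 513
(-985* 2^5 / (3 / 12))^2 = 15896166400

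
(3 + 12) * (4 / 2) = 30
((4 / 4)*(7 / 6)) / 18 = 7 / 108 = 0.06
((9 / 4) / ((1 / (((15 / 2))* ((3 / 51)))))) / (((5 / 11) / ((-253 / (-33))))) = 2277 / 136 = 16.74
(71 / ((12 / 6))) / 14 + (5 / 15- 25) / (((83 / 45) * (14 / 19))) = -36287 / 2324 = -15.61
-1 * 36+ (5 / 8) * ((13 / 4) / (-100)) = -36.02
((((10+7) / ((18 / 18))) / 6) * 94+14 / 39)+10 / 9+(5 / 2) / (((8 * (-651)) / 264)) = 13592087 / 50778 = 267.68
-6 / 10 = -3 / 5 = -0.60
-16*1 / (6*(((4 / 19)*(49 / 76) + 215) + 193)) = -2888 / 442011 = -0.01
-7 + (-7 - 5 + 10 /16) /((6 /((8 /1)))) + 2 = -121 /6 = -20.17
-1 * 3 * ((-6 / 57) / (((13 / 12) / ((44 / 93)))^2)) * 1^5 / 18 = 30976 / 9257313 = 0.00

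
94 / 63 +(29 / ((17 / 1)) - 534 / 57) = -125563 / 20349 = -6.17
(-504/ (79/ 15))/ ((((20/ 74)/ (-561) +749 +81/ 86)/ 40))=-107962968960/ 21151805309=-5.10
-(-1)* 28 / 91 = 4 / 13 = 0.31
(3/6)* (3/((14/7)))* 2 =3/2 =1.50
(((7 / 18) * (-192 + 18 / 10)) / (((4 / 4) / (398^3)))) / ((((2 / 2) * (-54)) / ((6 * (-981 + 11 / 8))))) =-137046004431497 / 270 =-507577794190.73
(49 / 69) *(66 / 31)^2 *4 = 12.88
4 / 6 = 2 / 3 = 0.67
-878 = -878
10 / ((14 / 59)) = 295 / 7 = 42.14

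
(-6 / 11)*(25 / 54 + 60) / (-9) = 3.66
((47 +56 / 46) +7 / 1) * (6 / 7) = 47.33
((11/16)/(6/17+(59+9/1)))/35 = 187/650720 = 0.00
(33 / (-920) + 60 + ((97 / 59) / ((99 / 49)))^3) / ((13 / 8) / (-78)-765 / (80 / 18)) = -22184823535138894 / 63121303256446215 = -0.35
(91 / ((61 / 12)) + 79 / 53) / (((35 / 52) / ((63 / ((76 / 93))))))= 136436859 / 61427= 2221.12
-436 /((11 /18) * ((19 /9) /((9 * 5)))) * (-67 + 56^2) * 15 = -13301771400 /19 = -700093231.58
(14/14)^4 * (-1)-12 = -13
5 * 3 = 15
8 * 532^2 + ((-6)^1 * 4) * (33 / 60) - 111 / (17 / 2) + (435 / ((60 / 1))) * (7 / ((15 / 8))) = 577369166 / 255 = 2264192.81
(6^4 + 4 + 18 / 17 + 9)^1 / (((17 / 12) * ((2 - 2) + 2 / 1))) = 133626 / 289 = 462.37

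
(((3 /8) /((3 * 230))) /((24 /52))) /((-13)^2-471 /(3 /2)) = -13 /1600800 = -0.00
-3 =-3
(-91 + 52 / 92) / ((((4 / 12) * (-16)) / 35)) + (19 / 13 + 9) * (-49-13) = -16486 / 299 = -55.14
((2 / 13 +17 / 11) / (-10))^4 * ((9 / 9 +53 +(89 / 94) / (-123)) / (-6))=-241850727042651 / 32231896205080000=-0.01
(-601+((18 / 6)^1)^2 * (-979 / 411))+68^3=42991910 / 137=313809.56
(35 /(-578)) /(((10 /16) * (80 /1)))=-0.00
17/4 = 4.25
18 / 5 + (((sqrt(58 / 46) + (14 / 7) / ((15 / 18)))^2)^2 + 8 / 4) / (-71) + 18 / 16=674824023 / 187795000 - 193776 * sqrt(667) / 4694875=2.53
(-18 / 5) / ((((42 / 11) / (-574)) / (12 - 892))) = -476256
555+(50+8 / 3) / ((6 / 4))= 5311 / 9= 590.11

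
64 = 64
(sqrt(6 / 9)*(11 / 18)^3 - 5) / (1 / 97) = -466.92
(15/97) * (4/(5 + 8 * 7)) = 60/5917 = 0.01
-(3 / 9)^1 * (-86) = 86 / 3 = 28.67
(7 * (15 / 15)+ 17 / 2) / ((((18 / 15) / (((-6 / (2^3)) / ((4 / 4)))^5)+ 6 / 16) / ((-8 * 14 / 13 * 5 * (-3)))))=-427.84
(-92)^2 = 8464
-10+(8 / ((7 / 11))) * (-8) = -774 / 7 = -110.57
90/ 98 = 45/ 49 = 0.92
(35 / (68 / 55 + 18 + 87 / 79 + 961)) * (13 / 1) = 1976975 / 4263912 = 0.46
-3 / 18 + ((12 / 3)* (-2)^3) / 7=-199 / 42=-4.74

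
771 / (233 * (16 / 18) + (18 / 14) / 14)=680022 / 182753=3.72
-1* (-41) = 41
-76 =-76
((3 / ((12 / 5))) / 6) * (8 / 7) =5 / 21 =0.24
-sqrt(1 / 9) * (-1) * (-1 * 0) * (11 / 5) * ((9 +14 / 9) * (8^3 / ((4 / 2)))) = 0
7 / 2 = 3.50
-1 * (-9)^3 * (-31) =-22599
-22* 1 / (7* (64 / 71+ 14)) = -781 / 3703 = -0.21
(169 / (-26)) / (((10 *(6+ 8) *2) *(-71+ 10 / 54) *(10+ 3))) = 27 / 1070720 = 0.00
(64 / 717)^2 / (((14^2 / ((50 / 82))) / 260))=6656000 / 1032804801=0.01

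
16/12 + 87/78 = 191/78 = 2.45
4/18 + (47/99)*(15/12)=323/396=0.82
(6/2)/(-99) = -1/33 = -0.03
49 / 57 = 0.86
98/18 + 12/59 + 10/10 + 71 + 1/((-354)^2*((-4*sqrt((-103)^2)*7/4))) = 2338567345/30117612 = 77.65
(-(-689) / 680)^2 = 474721 / 462400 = 1.03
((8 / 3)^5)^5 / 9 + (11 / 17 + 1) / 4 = 642241841723650931457565 / 129635157244779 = 4954225808.60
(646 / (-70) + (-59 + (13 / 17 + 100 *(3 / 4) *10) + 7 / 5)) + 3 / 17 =407047 / 595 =684.11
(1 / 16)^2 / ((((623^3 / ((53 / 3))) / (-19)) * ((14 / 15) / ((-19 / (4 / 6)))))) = 286995 / 1733253702656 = 0.00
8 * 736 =5888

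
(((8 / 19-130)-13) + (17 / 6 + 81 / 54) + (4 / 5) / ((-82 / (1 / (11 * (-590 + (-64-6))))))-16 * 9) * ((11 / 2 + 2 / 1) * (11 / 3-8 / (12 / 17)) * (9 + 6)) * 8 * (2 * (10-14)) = -1468551244208 / 94259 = -15579957.82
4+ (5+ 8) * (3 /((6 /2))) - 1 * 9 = 8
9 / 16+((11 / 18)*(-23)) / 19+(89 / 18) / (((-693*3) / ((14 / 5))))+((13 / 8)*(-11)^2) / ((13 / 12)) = 181.32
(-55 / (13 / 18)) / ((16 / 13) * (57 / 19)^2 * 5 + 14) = -45 / 41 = -1.10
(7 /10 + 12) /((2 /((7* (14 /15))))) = 6223 /150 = 41.49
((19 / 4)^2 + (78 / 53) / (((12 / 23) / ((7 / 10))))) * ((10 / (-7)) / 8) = -104037 / 23744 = -4.38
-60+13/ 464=-27827/ 464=-59.97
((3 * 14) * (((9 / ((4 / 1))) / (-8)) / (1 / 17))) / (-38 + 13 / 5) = 5355 / 944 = 5.67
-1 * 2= -2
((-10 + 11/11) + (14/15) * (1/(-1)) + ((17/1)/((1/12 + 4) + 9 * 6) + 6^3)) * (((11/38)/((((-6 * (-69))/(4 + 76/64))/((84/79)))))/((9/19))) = 811088201/482740560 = 1.68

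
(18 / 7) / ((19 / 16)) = 288 / 133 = 2.17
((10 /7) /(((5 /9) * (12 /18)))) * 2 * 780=42120 /7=6017.14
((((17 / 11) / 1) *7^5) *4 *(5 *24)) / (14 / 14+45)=68572560 / 253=271037.79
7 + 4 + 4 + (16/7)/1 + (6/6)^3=128/7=18.29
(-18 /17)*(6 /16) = -27 /68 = -0.40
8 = 8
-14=-14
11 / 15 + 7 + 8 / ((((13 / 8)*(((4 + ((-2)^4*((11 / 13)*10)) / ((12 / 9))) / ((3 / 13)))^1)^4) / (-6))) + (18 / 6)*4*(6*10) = 3928378768235371 / 5398102008390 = 727.73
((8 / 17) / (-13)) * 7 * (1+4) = -280 / 221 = -1.27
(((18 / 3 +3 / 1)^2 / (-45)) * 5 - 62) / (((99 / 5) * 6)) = -355 / 594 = -0.60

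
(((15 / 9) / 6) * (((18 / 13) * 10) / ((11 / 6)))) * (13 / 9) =100 / 33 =3.03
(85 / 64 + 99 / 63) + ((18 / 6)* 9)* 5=61779 / 448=137.90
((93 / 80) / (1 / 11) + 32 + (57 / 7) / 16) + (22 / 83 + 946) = 23043889 / 23240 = 991.56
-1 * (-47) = 47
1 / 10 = 0.10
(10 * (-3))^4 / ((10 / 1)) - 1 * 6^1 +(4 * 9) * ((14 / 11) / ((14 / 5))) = 891114 / 11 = 81010.36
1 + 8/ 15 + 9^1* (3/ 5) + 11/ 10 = 8.03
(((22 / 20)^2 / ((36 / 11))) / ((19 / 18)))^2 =1771561 / 14440000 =0.12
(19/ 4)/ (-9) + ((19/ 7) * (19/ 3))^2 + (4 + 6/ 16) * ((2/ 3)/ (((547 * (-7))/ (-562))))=295.41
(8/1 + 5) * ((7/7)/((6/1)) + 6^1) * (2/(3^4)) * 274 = 131794/243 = 542.36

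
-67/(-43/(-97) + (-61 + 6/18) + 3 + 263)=-19497/59881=-0.33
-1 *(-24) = 24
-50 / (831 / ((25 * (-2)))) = 2500 / 831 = 3.01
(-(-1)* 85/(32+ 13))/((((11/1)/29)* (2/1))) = 493/198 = 2.49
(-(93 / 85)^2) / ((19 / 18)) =-155682 / 137275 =-1.13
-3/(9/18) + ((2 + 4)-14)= -14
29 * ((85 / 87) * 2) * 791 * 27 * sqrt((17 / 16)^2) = 10286955 / 8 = 1285869.38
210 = 210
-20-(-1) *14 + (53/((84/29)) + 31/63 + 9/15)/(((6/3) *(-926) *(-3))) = -41978929/7000560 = -6.00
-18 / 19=-0.95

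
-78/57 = -26/19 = -1.37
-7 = -7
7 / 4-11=-9.25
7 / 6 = 1.17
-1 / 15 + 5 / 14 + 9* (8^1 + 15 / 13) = 225703 / 2730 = 82.68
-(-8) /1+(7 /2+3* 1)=29 /2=14.50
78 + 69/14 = 1161/14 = 82.93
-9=-9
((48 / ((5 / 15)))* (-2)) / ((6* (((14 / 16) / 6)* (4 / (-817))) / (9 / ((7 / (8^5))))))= 138783227904 / 49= 2832310773.55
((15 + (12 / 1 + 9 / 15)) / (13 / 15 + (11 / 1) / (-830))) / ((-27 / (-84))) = 213808 / 2125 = 100.62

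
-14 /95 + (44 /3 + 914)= 264628 /285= 928.52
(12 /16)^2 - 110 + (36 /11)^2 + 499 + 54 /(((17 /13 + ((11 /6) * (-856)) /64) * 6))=11213973989 /28042960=399.89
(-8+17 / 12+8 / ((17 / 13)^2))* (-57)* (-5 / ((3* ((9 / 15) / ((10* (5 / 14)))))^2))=-9807265625 / 4588164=-2137.51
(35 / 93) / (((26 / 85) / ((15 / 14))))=2125 / 1612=1.32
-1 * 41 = -41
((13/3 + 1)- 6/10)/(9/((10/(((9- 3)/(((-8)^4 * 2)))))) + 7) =581632/860241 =0.68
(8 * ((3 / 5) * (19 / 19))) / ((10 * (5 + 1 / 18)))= 216 / 2275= 0.09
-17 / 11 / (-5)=17 / 55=0.31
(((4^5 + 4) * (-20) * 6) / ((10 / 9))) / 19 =-111024 / 19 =-5843.37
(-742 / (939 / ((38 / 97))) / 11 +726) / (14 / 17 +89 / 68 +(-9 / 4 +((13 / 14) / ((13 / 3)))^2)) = -2423565659144 / 239457207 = -10121.08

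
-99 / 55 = -9 / 5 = -1.80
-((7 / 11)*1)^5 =-16807 / 161051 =-0.10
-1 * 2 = -2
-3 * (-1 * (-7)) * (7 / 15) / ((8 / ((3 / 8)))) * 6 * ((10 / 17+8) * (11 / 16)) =-354123 / 21760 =-16.27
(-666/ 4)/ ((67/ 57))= -141.65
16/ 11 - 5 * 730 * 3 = -120434/ 11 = -10948.55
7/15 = 0.47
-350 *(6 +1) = -2450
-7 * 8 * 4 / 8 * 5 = -140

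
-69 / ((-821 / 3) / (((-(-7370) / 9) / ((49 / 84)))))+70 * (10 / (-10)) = 1631830 / 5747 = 283.94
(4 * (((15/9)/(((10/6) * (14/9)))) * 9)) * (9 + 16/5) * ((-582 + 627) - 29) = 158112/35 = 4517.49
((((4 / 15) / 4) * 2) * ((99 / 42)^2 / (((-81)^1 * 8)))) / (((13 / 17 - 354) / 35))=2057 / 18159120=0.00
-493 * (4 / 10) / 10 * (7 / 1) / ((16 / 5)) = -43.14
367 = 367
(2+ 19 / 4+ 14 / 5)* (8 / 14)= 5.46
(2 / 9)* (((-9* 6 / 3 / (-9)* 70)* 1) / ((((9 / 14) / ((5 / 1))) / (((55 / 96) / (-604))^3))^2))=1186807466796875 / 865817939369403589183722749952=0.00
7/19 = 0.37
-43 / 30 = -1.43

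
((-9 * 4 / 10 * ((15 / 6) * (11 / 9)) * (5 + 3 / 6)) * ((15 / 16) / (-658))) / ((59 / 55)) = 99825 / 1242304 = 0.08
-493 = -493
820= 820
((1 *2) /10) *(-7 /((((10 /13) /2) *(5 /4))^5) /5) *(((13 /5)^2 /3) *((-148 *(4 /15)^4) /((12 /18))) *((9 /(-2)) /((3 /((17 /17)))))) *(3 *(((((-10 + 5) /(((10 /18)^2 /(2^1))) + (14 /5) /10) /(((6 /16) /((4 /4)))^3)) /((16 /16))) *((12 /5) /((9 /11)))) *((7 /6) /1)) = 269742500621570390622208 /1042842864990234375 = 258660.73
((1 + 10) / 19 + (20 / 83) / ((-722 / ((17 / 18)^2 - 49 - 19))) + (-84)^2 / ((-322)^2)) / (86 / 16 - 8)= -6875430628 / 26961576327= -0.26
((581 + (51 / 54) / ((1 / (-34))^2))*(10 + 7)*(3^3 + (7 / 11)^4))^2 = 10360674183964113120400 / 17363069361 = 596707527255.27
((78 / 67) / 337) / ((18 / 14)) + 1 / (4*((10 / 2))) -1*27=-36506603 / 1354740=-26.95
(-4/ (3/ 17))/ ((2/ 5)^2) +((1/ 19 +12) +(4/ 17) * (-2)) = -126052/ 969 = -130.08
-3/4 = -0.75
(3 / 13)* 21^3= 27783 / 13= 2137.15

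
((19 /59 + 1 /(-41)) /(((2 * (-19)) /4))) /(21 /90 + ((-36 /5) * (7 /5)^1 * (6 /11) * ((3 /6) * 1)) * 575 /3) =475200 /7988159683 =0.00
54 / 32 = 27 / 16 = 1.69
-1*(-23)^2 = -529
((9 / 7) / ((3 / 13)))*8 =312 / 7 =44.57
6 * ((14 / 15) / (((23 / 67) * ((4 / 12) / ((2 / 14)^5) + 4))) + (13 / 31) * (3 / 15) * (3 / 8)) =45957801 / 239838940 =0.19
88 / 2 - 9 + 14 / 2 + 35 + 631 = 708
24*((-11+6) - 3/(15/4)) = -696/5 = -139.20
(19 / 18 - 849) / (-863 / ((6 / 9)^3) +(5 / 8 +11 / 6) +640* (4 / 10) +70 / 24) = 30526 / 95445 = 0.32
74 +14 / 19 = 1420 / 19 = 74.74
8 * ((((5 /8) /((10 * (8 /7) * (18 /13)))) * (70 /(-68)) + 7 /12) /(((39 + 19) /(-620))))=-46.41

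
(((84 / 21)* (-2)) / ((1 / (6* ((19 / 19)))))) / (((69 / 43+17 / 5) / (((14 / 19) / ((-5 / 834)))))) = 6024816 / 5111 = 1178.79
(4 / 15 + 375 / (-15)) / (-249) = 371 / 3735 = 0.10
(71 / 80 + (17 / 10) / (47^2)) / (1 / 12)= 94185 / 8836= 10.66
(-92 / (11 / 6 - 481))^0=1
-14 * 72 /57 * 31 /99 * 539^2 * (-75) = 120656568.42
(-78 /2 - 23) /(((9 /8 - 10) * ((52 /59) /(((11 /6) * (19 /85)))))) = 764522 /235365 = 3.25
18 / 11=1.64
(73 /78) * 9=219 /26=8.42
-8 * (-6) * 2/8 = 12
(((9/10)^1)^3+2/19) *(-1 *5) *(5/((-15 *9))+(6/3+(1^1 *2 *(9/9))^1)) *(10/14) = -1696057/143640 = -11.81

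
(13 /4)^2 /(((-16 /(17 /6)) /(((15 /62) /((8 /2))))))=-14365 /126976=-0.11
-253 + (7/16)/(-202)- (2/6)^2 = -7362559/29088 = -253.11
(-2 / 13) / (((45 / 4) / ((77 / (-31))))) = 616 / 18135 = 0.03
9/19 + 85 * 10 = 16159/19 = 850.47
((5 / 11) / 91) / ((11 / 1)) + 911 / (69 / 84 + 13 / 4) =140434579 / 627627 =223.75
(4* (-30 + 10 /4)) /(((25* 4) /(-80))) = 88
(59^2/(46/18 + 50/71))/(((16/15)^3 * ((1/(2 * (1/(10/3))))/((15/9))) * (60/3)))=1501442325/34127872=43.99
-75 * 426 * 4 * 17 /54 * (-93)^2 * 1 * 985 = -342758428500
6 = 6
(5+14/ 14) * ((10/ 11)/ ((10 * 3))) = 2/ 11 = 0.18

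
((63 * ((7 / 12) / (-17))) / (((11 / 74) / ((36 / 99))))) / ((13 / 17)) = -10878 / 1573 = -6.92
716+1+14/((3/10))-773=-9.33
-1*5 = -5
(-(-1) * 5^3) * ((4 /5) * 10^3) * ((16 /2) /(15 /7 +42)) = 5600000 /309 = 18122.98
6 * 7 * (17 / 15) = 238 / 5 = 47.60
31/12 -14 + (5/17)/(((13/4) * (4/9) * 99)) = -11.41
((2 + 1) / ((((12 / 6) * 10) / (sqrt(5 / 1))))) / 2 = 3 * sqrt(5) / 40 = 0.17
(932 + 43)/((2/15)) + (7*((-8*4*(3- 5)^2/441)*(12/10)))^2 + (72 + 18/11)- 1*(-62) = 1807987267/242550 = 7454.08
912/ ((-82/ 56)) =-25536/ 41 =-622.83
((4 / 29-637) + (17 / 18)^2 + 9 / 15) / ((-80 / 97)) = 2895419639 / 3758400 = 770.39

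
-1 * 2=-2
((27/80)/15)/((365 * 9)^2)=1/479610000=0.00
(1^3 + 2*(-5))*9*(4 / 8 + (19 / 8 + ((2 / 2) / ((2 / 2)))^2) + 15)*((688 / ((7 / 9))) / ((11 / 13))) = -123068322 / 77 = -1598289.90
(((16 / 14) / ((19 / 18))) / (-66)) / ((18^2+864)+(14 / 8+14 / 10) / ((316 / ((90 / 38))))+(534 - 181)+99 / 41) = -0.00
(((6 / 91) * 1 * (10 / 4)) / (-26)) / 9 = -5 / 7098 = -0.00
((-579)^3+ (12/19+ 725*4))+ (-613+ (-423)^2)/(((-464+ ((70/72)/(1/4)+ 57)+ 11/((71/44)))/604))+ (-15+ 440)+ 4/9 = -27687071520709/142443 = -194372987.94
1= 1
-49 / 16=-3.06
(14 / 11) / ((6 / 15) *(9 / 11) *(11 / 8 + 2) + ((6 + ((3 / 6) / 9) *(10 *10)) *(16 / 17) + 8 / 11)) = 42840 / 427739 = 0.10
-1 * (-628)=628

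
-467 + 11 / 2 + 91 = -741 / 2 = -370.50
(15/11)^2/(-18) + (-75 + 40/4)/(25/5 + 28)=-1505/726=-2.07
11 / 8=1.38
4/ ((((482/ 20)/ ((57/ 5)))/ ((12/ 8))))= 684/ 241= 2.84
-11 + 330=319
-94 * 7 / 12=-329 / 6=-54.83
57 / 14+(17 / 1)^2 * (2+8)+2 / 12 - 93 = 58826 / 21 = 2801.24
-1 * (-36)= 36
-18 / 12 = -3 / 2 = -1.50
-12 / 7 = -1.71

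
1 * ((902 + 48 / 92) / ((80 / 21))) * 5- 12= 1172.56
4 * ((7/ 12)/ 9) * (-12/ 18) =-14/ 81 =-0.17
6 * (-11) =-66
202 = 202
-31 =-31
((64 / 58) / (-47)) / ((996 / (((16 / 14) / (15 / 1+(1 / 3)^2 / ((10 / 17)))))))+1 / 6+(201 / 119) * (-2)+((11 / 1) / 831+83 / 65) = -3819749751590503 / 1988079743250510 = -1.92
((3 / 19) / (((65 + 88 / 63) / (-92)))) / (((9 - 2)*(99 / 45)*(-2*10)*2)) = 621 / 1748494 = 0.00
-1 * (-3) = 3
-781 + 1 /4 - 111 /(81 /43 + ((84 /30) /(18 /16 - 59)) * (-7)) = -830.70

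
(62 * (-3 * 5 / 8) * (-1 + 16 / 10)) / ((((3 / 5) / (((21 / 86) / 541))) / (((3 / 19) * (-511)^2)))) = -7649539695 / 3535976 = -2163.35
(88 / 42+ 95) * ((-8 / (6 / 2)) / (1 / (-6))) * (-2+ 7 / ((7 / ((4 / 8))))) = -16312 / 7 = -2330.29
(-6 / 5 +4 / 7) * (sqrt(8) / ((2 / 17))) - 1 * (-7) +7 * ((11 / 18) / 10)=1337 / 180 - 374 * sqrt(2) / 35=-7.68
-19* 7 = -133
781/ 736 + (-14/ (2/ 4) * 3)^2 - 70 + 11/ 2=5146525/ 736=6992.56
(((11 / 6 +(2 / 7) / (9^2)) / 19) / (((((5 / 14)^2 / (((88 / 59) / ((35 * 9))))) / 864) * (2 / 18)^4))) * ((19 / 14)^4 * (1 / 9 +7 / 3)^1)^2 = 59477646284173128 / 42515407375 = 1398966.87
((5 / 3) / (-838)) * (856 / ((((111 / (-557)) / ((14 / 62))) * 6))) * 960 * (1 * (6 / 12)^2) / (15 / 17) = 1134764960 / 12976011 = 87.45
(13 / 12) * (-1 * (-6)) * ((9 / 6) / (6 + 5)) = 39 / 44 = 0.89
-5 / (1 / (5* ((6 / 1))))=-150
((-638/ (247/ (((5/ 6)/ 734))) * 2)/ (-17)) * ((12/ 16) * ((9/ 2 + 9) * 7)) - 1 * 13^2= -2083175161/ 12328264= -168.98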